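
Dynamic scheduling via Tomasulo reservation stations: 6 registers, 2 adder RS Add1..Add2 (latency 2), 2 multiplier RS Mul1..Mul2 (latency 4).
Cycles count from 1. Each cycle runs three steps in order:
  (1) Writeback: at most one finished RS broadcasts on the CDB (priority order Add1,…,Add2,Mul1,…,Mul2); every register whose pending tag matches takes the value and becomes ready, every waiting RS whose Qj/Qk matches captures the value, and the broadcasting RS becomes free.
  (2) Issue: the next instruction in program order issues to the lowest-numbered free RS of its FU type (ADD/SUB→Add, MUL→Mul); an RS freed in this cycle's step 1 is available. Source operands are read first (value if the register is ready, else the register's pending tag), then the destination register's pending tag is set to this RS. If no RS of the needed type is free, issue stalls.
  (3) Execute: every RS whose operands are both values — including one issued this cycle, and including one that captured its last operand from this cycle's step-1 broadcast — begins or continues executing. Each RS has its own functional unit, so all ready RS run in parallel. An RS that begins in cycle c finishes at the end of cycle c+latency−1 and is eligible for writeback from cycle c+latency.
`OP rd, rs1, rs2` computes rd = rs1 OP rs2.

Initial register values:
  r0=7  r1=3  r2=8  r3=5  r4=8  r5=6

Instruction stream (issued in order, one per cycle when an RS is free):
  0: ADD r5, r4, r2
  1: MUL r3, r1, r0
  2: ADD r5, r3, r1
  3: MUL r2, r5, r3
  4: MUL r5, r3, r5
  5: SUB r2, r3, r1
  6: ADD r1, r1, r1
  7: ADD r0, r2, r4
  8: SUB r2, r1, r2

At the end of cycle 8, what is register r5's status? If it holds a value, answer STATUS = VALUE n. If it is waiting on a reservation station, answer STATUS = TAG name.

c1: issue ADD r5<-Add1 | r0:7,r1:3,r2:8,r3:5,r4:8,r5:Add1
c2: issue MUL r3<-Mul1 | r0:7,r1:3,r2:8,r3:Mul1,r4:8,r5:Add1
c3: CDB Add1=16; issue ADD r5<-Add1 | r0:7,r1:3,r2:8,r3:Mul1,r4:8,r5:Add1
c4: issue MUL r2<-Mul2 | r0:7,r1:3,r2:Mul2,r3:Mul1,r4:8,r5:Add1
c5: stall | r0:7,r1:3,r2:Mul2,r3:Mul1,r4:8,r5:Add1
c6: CDB Mul1=21; issue MUL r5<-Mul1 | r0:7,r1:3,r2:Mul2,r3:21,r4:8,r5:Mul1
c7: issue SUB r2<-Add2 | r0:7,r1:3,r2:Add2,r3:21,r4:8,r5:Mul1
c8: CDB Add1=24; issue ADD r1<-Add1 | r0:7,r1:Add1,r2:Add2,r3:21,r4:8,r5:Mul1

STATUS = TAG Mul1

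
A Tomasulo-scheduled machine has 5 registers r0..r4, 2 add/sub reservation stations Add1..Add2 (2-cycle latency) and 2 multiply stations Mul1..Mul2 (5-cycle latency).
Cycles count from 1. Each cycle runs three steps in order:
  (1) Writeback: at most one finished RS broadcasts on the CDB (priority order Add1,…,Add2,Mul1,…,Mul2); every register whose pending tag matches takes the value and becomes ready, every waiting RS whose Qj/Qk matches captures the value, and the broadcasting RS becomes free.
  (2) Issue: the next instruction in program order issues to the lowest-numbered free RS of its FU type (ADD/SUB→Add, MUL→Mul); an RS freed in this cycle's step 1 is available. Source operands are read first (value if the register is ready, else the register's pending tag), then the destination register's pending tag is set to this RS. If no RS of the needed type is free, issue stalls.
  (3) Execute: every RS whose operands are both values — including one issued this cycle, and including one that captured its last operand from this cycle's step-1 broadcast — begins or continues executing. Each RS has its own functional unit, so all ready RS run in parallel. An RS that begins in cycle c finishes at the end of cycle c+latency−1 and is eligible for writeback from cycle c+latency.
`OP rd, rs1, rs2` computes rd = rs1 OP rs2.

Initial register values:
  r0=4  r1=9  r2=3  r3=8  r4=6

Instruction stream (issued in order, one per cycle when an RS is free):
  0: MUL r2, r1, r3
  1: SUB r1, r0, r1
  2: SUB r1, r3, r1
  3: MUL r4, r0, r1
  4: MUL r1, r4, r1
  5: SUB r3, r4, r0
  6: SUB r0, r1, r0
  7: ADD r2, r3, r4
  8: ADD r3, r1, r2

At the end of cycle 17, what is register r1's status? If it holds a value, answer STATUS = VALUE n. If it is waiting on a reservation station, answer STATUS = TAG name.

STATUS = VALUE 676

c1: issue MUL r2<-Mul1 | r0:4,r1:9,r2:Mul1,r3:8,r4:6
c2: issue SUB r1<-Add1 | r0:4,r1:Add1,r2:Mul1,r3:8,r4:6
c3: issue SUB r1<-Add2 | r0:4,r1:Add2,r2:Mul1,r3:8,r4:6
c4: CDB Add1=-5; issue MUL r4<-Mul2 | r0:4,r1:Add2,r2:Mul1,r3:8,r4:Mul2
c5: stall | r0:4,r1:Add2,r2:Mul1,r3:8,r4:Mul2
c6: CDB Add2=13; stall | r0:4,r1:13,r2:Mul1,r3:8,r4:Mul2
c7: CDB Mul1=72; issue MUL r1<-Mul1 | r0:4,r1:Mul1,r2:72,r3:8,r4:Mul2
c8: issue SUB r3<-Add1 | r0:4,r1:Mul1,r2:72,r3:Add1,r4:Mul2
c9: issue SUB r0<-Add2 | r0:Add2,r1:Mul1,r2:72,r3:Add1,r4:Mul2
c10: stall | r0:Add2,r1:Mul1,r2:72,r3:Add1,r4:Mul2
c11: CDB Mul2=52; stall | r0:Add2,r1:Mul1,r2:72,r3:Add1,r4:52
c12: stall | r0:Add2,r1:Mul1,r2:72,r3:Add1,r4:52
c13: CDB Add1=48; issue ADD r2<-Add1 | r0:Add2,r1:Mul1,r2:Add1,r3:48,r4:52
c14: stall | r0:Add2,r1:Mul1,r2:Add1,r3:48,r4:52
c15: CDB Add1=100; issue ADD r3<-Add1 | r0:Add2,r1:Mul1,r2:100,r3:Add1,r4:52
c16: CDB Mul1=676 | r0:Add2,r1:676,r2:100,r3:Add1,r4:52
c17: - | r0:Add2,r1:676,r2:100,r3:Add1,r4:52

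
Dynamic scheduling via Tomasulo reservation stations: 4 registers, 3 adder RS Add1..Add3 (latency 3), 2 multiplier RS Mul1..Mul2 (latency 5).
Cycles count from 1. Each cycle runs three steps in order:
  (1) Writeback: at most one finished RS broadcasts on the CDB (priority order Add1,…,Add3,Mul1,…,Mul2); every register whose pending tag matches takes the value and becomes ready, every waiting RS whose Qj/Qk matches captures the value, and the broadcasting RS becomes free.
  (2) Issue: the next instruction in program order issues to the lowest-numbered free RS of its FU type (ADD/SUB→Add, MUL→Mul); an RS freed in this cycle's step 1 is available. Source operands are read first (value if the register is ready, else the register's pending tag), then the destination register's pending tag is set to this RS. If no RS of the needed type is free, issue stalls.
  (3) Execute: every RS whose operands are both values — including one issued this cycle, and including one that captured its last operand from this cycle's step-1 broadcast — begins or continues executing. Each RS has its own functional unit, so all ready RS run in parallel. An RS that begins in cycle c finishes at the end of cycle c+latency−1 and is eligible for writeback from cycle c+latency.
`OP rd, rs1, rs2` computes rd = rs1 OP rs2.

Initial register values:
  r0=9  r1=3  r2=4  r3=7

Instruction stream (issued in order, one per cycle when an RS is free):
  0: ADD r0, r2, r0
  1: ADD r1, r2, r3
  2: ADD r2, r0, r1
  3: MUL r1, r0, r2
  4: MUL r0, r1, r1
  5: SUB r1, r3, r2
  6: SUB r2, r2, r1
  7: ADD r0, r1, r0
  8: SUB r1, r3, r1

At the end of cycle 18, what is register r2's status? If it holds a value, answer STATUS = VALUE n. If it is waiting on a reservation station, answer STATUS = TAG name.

  c1: issue ADD r0<-Add1  regs: r0:Add1,r1:3,r2:4,r3:7
  c2: issue ADD r1<-Add2  regs: r0:Add1,r1:Add2,r2:4,r3:7
  c3: issue ADD r2<-Add3  regs: r0:Add1,r1:Add2,r2:Add3,r3:7
  c4: CDB Add1=13; issue MUL r1<-Mul1  regs: r0:13,r1:Mul1,r2:Add3,r3:7
  c5: CDB Add2=11; issue MUL r0<-Mul2  regs: r0:Mul2,r1:Mul1,r2:Add3,r3:7
  c6: issue SUB r1<-Add1  regs: r0:Mul2,r1:Add1,r2:Add3,r3:7
  c7: issue SUB r2<-Add2  regs: r0:Mul2,r1:Add1,r2:Add2,r3:7
  c8: CDB Add3=24; issue ADD r0<-Add3  regs: r0:Add3,r1:Add1,r2:Add2,r3:7
  c9: stall  regs: r0:Add3,r1:Add1,r2:Add2,r3:7
  c10: stall  regs: r0:Add3,r1:Add1,r2:Add2,r3:7
  c11: CDB Add1=-17; issue SUB r1<-Add1  regs: r0:Add3,r1:Add1,r2:Add2,r3:7
  c12: -  regs: r0:Add3,r1:Add1,r2:Add2,r3:7
  c13: CDB Mul1=312  regs: r0:Add3,r1:Add1,r2:Add2,r3:7
  c14: CDB Add1=24  regs: r0:Add3,r1:24,r2:Add2,r3:7
  c15: CDB Add2=41  regs: r0:Add3,r1:24,r2:41,r3:7
  c16: -  regs: r0:Add3,r1:24,r2:41,r3:7
  c17: -  regs: r0:Add3,r1:24,r2:41,r3:7
  c18: CDB Mul2=97344  regs: r0:Add3,r1:24,r2:41,r3:7

STATUS = VALUE 41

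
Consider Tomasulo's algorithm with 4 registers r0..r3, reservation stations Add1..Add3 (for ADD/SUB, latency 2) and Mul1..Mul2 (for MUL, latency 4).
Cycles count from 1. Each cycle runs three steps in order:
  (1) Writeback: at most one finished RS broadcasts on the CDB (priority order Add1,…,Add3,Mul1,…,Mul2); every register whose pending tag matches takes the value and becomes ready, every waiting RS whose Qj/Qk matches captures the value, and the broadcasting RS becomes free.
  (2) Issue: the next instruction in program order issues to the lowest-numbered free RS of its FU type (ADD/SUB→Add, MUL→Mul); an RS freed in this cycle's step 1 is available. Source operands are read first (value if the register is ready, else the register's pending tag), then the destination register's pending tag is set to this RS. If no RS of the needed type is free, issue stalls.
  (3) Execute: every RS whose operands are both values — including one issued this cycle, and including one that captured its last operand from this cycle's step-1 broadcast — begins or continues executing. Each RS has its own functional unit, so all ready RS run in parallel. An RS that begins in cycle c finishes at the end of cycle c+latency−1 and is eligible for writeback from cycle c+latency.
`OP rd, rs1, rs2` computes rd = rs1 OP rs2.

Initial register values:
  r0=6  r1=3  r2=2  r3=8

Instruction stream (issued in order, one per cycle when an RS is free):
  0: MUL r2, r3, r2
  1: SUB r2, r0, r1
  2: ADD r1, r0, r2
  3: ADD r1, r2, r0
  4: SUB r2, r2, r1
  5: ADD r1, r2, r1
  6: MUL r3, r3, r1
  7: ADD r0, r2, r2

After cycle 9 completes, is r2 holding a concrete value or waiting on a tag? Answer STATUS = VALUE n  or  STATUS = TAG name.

STATUS = VALUE -6

  c1: issue MUL r2<-Mul1  regs: r0:6,r1:3,r2:Mul1,r3:8
  c2: issue SUB r2<-Add1  regs: r0:6,r1:3,r2:Add1,r3:8
  c3: issue ADD r1<-Add2  regs: r0:6,r1:Add2,r2:Add1,r3:8
  c4: CDB Add1=3; issue ADD r1<-Add1  regs: r0:6,r1:Add1,r2:3,r3:8
  c5: CDB Mul1=16; issue SUB r2<-Add3  regs: r0:6,r1:Add1,r2:Add3,r3:8
  c6: CDB Add1=9; issue ADD r1<-Add1  regs: r0:6,r1:Add1,r2:Add3,r3:8
  c7: CDB Add2=9; issue MUL r3<-Mul1  regs: r0:6,r1:Add1,r2:Add3,r3:Mul1
  c8: CDB Add3=-6; issue ADD r0<-Add2  regs: r0:Add2,r1:Add1,r2:-6,r3:Mul1
  c9: -  regs: r0:Add2,r1:Add1,r2:-6,r3:Mul1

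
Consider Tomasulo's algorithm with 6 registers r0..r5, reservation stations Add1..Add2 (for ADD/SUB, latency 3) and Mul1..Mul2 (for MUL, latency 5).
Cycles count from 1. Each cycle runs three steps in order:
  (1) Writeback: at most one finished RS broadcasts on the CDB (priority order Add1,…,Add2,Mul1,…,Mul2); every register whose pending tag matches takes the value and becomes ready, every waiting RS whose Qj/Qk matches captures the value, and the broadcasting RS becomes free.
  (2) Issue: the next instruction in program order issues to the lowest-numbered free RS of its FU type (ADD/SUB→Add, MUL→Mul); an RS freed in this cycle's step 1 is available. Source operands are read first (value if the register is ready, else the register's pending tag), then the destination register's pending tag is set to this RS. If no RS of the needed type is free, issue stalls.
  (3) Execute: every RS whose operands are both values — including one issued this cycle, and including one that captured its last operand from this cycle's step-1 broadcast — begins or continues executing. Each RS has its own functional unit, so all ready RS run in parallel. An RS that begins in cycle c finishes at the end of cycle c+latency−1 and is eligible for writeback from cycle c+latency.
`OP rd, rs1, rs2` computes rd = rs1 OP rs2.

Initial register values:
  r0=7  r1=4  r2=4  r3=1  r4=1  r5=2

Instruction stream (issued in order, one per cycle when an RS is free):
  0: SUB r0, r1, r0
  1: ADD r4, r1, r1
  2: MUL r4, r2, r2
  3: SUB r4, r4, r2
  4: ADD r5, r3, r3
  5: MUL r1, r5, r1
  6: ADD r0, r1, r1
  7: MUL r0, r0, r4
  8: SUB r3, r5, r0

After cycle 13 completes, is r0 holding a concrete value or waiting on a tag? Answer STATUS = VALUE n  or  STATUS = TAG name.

STATUS = TAG Mul1

cycle 1: issue SUB r0<-Add1 // r0:Add1,r1:4,r2:4,r3:1,r4:1,r5:2
cycle 2: issue ADD r4<-Add2 // r0:Add1,r1:4,r2:4,r3:1,r4:Add2,r5:2
cycle 3: issue MUL r4<-Mul1 // r0:Add1,r1:4,r2:4,r3:1,r4:Mul1,r5:2
cycle 4: CDB Add1=-3; issue SUB r4<-Add1 // r0:-3,r1:4,r2:4,r3:1,r4:Add1,r5:2
cycle 5: CDB Add2=8; issue ADD r5<-Add2 // r0:-3,r1:4,r2:4,r3:1,r4:Add1,r5:Add2
cycle 6: issue MUL r1<-Mul2 // r0:-3,r1:Mul2,r2:4,r3:1,r4:Add1,r5:Add2
cycle 7: stall // r0:-3,r1:Mul2,r2:4,r3:1,r4:Add1,r5:Add2
cycle 8: CDB Add2=2; issue ADD r0<-Add2 // r0:Add2,r1:Mul2,r2:4,r3:1,r4:Add1,r5:2
cycle 9: CDB Mul1=16; issue MUL r0<-Mul1 // r0:Mul1,r1:Mul2,r2:4,r3:1,r4:Add1,r5:2
cycle 10: stall // r0:Mul1,r1:Mul2,r2:4,r3:1,r4:Add1,r5:2
cycle 11: stall // r0:Mul1,r1:Mul2,r2:4,r3:1,r4:Add1,r5:2
cycle 12: CDB Add1=12; issue SUB r3<-Add1 // r0:Mul1,r1:Mul2,r2:4,r3:Add1,r4:12,r5:2
cycle 13: CDB Mul2=8 // r0:Mul1,r1:8,r2:4,r3:Add1,r4:12,r5:2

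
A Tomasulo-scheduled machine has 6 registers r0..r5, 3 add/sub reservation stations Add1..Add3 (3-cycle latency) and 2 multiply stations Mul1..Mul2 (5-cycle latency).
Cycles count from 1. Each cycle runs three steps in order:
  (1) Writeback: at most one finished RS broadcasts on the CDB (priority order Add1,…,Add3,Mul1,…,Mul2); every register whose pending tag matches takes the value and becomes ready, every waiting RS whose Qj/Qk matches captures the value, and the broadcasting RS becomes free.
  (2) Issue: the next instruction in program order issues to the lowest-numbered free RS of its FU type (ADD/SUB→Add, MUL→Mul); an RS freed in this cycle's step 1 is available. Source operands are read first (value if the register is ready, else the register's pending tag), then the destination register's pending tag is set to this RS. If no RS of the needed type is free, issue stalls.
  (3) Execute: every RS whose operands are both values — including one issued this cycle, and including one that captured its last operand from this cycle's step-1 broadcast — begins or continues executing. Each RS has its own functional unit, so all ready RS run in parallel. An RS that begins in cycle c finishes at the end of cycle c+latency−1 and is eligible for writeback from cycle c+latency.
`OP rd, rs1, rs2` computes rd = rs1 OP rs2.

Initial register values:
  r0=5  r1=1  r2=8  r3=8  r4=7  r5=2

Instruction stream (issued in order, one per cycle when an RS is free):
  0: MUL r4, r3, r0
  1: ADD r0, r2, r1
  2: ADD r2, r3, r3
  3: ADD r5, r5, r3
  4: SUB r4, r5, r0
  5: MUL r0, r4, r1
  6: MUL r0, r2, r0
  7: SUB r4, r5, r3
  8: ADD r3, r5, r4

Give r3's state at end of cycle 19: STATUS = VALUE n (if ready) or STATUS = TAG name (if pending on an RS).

STATUS = VALUE 12

c1: issue MUL r4<-Mul1 | r0:5,r1:1,r2:8,r3:8,r4:Mul1,r5:2
c2: issue ADD r0<-Add1 | r0:Add1,r1:1,r2:8,r3:8,r4:Mul1,r5:2
c3: issue ADD r2<-Add2 | r0:Add1,r1:1,r2:Add2,r3:8,r4:Mul1,r5:2
c4: issue ADD r5<-Add3 | r0:Add1,r1:1,r2:Add2,r3:8,r4:Mul1,r5:Add3
c5: CDB Add1=9; issue SUB r4<-Add1 | r0:9,r1:1,r2:Add2,r3:8,r4:Add1,r5:Add3
c6: CDB Add2=16; issue MUL r0<-Mul2 | r0:Mul2,r1:1,r2:16,r3:8,r4:Add1,r5:Add3
c7: CDB Add3=10; stall | r0:Mul2,r1:1,r2:16,r3:8,r4:Add1,r5:10
c8: CDB Mul1=40; issue MUL r0<-Mul1 | r0:Mul1,r1:1,r2:16,r3:8,r4:Add1,r5:10
c9: issue SUB r4<-Add2 | r0:Mul1,r1:1,r2:16,r3:8,r4:Add2,r5:10
c10: CDB Add1=1; issue ADD r3<-Add1 | r0:Mul1,r1:1,r2:16,r3:Add1,r4:Add2,r5:10
c11: - | r0:Mul1,r1:1,r2:16,r3:Add1,r4:Add2,r5:10
c12: CDB Add2=2 | r0:Mul1,r1:1,r2:16,r3:Add1,r4:2,r5:10
c13: - | r0:Mul1,r1:1,r2:16,r3:Add1,r4:2,r5:10
c14: - | r0:Mul1,r1:1,r2:16,r3:Add1,r4:2,r5:10
c15: CDB Add1=12 | r0:Mul1,r1:1,r2:16,r3:12,r4:2,r5:10
c16: CDB Mul2=1 | r0:Mul1,r1:1,r2:16,r3:12,r4:2,r5:10
c17: - | r0:Mul1,r1:1,r2:16,r3:12,r4:2,r5:10
c18: - | r0:Mul1,r1:1,r2:16,r3:12,r4:2,r5:10
c19: - | r0:Mul1,r1:1,r2:16,r3:12,r4:2,r5:10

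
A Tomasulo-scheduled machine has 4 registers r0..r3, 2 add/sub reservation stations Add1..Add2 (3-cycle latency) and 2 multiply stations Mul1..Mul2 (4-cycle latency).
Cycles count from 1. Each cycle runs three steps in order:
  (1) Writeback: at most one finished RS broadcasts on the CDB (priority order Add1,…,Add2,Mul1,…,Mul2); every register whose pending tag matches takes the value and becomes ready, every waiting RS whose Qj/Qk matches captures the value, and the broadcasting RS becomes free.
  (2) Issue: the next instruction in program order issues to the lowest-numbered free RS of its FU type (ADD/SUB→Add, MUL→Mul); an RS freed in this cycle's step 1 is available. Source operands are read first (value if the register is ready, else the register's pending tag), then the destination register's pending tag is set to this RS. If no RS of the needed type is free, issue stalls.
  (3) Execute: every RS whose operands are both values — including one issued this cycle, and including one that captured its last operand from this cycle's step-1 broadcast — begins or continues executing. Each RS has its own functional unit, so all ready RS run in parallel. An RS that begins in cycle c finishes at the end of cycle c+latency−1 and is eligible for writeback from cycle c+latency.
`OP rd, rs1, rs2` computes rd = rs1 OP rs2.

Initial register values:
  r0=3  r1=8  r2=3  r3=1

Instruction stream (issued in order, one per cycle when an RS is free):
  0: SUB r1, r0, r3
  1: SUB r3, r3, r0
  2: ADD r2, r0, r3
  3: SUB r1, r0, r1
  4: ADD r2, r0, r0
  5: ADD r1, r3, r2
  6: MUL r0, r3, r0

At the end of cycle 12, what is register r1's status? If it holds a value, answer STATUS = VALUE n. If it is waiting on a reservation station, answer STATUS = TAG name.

STATUS = TAG Add2

  c1: issue SUB r1<-Add1  regs: r0:3,r1:Add1,r2:3,r3:1
  c2: issue SUB r3<-Add2  regs: r0:3,r1:Add1,r2:3,r3:Add2
  c3: stall  regs: r0:3,r1:Add1,r2:3,r3:Add2
  c4: CDB Add1=2; issue ADD r2<-Add1  regs: r0:3,r1:2,r2:Add1,r3:Add2
  c5: CDB Add2=-2; issue SUB r1<-Add2  regs: r0:3,r1:Add2,r2:Add1,r3:-2
  c6: stall  regs: r0:3,r1:Add2,r2:Add1,r3:-2
  c7: stall  regs: r0:3,r1:Add2,r2:Add1,r3:-2
  c8: CDB Add1=1; issue ADD r2<-Add1  regs: r0:3,r1:Add2,r2:Add1,r3:-2
  c9: CDB Add2=1; issue ADD r1<-Add2  regs: r0:3,r1:Add2,r2:Add1,r3:-2
  c10: issue MUL r0<-Mul1  regs: r0:Mul1,r1:Add2,r2:Add1,r3:-2
  c11: CDB Add1=6  regs: r0:Mul1,r1:Add2,r2:6,r3:-2
  c12: -  regs: r0:Mul1,r1:Add2,r2:6,r3:-2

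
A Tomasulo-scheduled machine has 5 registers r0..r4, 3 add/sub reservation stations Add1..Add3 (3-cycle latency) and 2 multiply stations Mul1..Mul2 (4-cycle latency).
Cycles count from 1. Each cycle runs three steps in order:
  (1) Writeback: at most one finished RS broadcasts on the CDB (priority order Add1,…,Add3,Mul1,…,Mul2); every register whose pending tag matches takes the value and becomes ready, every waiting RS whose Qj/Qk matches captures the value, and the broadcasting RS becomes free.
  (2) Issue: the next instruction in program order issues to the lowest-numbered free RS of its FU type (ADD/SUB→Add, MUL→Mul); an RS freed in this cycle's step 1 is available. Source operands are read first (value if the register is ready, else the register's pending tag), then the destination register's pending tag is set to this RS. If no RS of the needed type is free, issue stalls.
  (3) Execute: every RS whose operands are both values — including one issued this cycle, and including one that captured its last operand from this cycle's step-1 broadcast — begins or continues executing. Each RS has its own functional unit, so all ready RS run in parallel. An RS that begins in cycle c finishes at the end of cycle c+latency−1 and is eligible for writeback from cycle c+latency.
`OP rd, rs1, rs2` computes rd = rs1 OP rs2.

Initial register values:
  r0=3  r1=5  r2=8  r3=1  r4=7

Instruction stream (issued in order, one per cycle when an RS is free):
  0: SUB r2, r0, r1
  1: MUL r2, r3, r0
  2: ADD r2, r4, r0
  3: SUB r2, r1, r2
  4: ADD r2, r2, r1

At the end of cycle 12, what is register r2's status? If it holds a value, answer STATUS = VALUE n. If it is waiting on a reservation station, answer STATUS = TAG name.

STATUS = VALUE 0

cycle 1: issue SUB r2<-Add1 // r0:3,r1:5,r2:Add1,r3:1,r4:7
cycle 2: issue MUL r2<-Mul1 // r0:3,r1:5,r2:Mul1,r3:1,r4:7
cycle 3: issue ADD r2<-Add2 // r0:3,r1:5,r2:Add2,r3:1,r4:7
cycle 4: CDB Add1=-2; issue SUB r2<-Add1 // r0:3,r1:5,r2:Add1,r3:1,r4:7
cycle 5: issue ADD r2<-Add3 // r0:3,r1:5,r2:Add3,r3:1,r4:7
cycle 6: CDB Add2=10 // r0:3,r1:5,r2:Add3,r3:1,r4:7
cycle 7: CDB Mul1=3 // r0:3,r1:5,r2:Add3,r3:1,r4:7
cycle 8: - // r0:3,r1:5,r2:Add3,r3:1,r4:7
cycle 9: CDB Add1=-5 // r0:3,r1:5,r2:Add3,r3:1,r4:7
cycle 10: - // r0:3,r1:5,r2:Add3,r3:1,r4:7
cycle 11: - // r0:3,r1:5,r2:Add3,r3:1,r4:7
cycle 12: CDB Add3=0 // r0:3,r1:5,r2:0,r3:1,r4:7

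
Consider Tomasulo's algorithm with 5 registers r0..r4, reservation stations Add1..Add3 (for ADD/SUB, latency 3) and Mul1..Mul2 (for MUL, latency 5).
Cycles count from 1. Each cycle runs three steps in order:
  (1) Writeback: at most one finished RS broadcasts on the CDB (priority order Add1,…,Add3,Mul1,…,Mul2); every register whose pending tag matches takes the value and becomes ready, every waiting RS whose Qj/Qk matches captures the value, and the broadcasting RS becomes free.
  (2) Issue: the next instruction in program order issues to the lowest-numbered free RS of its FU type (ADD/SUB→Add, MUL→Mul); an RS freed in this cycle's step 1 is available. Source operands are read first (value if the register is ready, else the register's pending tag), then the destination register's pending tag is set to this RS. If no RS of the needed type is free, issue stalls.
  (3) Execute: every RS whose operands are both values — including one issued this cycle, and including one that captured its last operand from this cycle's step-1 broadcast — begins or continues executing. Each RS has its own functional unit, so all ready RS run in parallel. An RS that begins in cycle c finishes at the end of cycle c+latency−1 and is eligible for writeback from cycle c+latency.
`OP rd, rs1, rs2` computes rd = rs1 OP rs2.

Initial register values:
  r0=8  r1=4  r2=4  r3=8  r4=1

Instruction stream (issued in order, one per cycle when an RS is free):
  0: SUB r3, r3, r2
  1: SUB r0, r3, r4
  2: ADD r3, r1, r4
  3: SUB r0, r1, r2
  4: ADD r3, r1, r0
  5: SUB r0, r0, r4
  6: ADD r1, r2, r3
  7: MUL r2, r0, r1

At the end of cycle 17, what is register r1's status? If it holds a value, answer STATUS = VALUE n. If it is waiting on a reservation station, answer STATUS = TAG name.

  c1: issue SUB r3<-Add1  regs: r0:8,r1:4,r2:4,r3:Add1,r4:1
  c2: issue SUB r0<-Add2  regs: r0:Add2,r1:4,r2:4,r3:Add1,r4:1
  c3: issue ADD r3<-Add3  regs: r0:Add2,r1:4,r2:4,r3:Add3,r4:1
  c4: CDB Add1=4; issue SUB r0<-Add1  regs: r0:Add1,r1:4,r2:4,r3:Add3,r4:1
  c5: stall  regs: r0:Add1,r1:4,r2:4,r3:Add3,r4:1
  c6: CDB Add3=5; issue ADD r3<-Add3  regs: r0:Add1,r1:4,r2:4,r3:Add3,r4:1
  c7: CDB Add1=0; issue SUB r0<-Add1  regs: r0:Add1,r1:4,r2:4,r3:Add3,r4:1
  c8: CDB Add2=3; issue ADD r1<-Add2  regs: r0:Add1,r1:Add2,r2:4,r3:Add3,r4:1
  c9: issue MUL r2<-Mul1  regs: r0:Add1,r1:Add2,r2:Mul1,r3:Add3,r4:1
  c10: CDB Add1=-1  regs: r0:-1,r1:Add2,r2:Mul1,r3:Add3,r4:1
  c11: CDB Add3=4  regs: r0:-1,r1:Add2,r2:Mul1,r3:4,r4:1
  c12: -  regs: r0:-1,r1:Add2,r2:Mul1,r3:4,r4:1
  c13: -  regs: r0:-1,r1:Add2,r2:Mul1,r3:4,r4:1
  c14: CDB Add2=8  regs: r0:-1,r1:8,r2:Mul1,r3:4,r4:1
  c15: -  regs: r0:-1,r1:8,r2:Mul1,r3:4,r4:1
  c16: -  regs: r0:-1,r1:8,r2:Mul1,r3:4,r4:1
  c17: -  regs: r0:-1,r1:8,r2:Mul1,r3:4,r4:1

STATUS = VALUE 8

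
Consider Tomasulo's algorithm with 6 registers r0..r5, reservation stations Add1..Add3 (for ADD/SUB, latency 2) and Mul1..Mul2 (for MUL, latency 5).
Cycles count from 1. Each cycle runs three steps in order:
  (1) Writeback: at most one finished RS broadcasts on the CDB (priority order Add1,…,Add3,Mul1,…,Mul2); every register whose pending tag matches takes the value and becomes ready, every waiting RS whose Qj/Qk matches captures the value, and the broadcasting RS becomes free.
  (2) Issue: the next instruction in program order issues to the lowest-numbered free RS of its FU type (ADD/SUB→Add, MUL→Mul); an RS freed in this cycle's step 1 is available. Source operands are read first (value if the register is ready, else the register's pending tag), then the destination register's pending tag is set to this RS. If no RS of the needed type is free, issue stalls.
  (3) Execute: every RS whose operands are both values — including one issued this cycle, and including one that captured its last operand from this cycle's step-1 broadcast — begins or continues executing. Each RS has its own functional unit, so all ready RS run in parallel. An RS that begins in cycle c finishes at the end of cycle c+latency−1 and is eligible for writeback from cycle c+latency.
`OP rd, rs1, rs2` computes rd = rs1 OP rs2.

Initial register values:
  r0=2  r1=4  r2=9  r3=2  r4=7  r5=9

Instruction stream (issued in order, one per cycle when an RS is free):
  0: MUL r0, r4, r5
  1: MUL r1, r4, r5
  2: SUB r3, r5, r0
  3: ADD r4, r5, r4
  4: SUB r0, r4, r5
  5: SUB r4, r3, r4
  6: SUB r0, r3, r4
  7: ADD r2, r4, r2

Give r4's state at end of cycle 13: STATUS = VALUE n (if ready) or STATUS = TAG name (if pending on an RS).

  c1: issue MUL r0<-Mul1  regs: r0:Mul1,r1:4,r2:9,r3:2,r4:7,r5:9
  c2: issue MUL r1<-Mul2  regs: r0:Mul1,r1:Mul2,r2:9,r3:2,r4:7,r5:9
  c3: issue SUB r3<-Add1  regs: r0:Mul1,r1:Mul2,r2:9,r3:Add1,r4:7,r5:9
  c4: issue ADD r4<-Add2  regs: r0:Mul1,r1:Mul2,r2:9,r3:Add1,r4:Add2,r5:9
  c5: issue SUB r0<-Add3  regs: r0:Add3,r1:Mul2,r2:9,r3:Add1,r4:Add2,r5:9
  c6: CDB Add2=16; issue SUB r4<-Add2  regs: r0:Add3,r1:Mul2,r2:9,r3:Add1,r4:Add2,r5:9
  c7: CDB Mul1=63; stall  regs: r0:Add3,r1:Mul2,r2:9,r3:Add1,r4:Add2,r5:9
  c8: CDB Add3=7; issue SUB r0<-Add3  regs: r0:Add3,r1:Mul2,r2:9,r3:Add1,r4:Add2,r5:9
  c9: CDB Add1=-54; issue ADD r2<-Add1  regs: r0:Add3,r1:Mul2,r2:Add1,r3:-54,r4:Add2,r5:9
  c10: CDB Mul2=63  regs: r0:Add3,r1:63,r2:Add1,r3:-54,r4:Add2,r5:9
  c11: CDB Add2=-70  regs: r0:Add3,r1:63,r2:Add1,r3:-54,r4:-70,r5:9
  c12: -  regs: r0:Add3,r1:63,r2:Add1,r3:-54,r4:-70,r5:9
  c13: CDB Add1=-61  regs: r0:Add3,r1:63,r2:-61,r3:-54,r4:-70,r5:9

STATUS = VALUE -70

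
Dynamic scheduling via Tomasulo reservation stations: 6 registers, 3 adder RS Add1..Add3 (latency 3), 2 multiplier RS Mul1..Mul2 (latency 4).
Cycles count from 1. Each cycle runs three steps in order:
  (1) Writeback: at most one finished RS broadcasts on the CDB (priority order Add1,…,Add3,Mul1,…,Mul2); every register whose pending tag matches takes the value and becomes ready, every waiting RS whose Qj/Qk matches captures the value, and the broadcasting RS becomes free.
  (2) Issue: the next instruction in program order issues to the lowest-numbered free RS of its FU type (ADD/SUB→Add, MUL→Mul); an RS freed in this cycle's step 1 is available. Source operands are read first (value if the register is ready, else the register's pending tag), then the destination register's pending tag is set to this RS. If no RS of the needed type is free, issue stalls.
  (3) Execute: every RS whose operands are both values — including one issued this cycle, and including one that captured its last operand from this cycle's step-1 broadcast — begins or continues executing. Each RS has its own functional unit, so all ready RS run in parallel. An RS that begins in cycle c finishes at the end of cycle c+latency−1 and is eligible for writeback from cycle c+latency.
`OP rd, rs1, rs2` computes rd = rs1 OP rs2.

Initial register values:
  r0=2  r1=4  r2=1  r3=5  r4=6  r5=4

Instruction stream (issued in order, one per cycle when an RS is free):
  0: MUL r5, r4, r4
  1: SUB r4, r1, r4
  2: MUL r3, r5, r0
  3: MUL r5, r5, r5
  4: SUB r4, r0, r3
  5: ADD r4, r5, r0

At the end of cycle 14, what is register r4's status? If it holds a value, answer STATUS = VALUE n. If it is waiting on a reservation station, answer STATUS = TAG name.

STATUS = VALUE 1298

  c1: issue MUL r5<-Mul1  regs: r0:2,r1:4,r2:1,r3:5,r4:6,r5:Mul1
  c2: issue SUB r4<-Add1  regs: r0:2,r1:4,r2:1,r3:5,r4:Add1,r5:Mul1
  c3: issue MUL r3<-Mul2  regs: r0:2,r1:4,r2:1,r3:Mul2,r4:Add1,r5:Mul1
  c4: stall  regs: r0:2,r1:4,r2:1,r3:Mul2,r4:Add1,r5:Mul1
  c5: CDB Add1=-2; stall  regs: r0:2,r1:4,r2:1,r3:Mul2,r4:-2,r5:Mul1
  c6: CDB Mul1=36; issue MUL r5<-Mul1  regs: r0:2,r1:4,r2:1,r3:Mul2,r4:-2,r5:Mul1
  c7: issue SUB r4<-Add1  regs: r0:2,r1:4,r2:1,r3:Mul2,r4:Add1,r5:Mul1
  c8: issue ADD r4<-Add2  regs: r0:2,r1:4,r2:1,r3:Mul2,r4:Add2,r5:Mul1
  c9: -  regs: r0:2,r1:4,r2:1,r3:Mul2,r4:Add2,r5:Mul1
  c10: CDB Mul1=1296  regs: r0:2,r1:4,r2:1,r3:Mul2,r4:Add2,r5:1296
  c11: CDB Mul2=72  regs: r0:2,r1:4,r2:1,r3:72,r4:Add2,r5:1296
  c12: -  regs: r0:2,r1:4,r2:1,r3:72,r4:Add2,r5:1296
  c13: CDB Add2=1298  regs: r0:2,r1:4,r2:1,r3:72,r4:1298,r5:1296
  c14: CDB Add1=-70  regs: r0:2,r1:4,r2:1,r3:72,r4:1298,r5:1296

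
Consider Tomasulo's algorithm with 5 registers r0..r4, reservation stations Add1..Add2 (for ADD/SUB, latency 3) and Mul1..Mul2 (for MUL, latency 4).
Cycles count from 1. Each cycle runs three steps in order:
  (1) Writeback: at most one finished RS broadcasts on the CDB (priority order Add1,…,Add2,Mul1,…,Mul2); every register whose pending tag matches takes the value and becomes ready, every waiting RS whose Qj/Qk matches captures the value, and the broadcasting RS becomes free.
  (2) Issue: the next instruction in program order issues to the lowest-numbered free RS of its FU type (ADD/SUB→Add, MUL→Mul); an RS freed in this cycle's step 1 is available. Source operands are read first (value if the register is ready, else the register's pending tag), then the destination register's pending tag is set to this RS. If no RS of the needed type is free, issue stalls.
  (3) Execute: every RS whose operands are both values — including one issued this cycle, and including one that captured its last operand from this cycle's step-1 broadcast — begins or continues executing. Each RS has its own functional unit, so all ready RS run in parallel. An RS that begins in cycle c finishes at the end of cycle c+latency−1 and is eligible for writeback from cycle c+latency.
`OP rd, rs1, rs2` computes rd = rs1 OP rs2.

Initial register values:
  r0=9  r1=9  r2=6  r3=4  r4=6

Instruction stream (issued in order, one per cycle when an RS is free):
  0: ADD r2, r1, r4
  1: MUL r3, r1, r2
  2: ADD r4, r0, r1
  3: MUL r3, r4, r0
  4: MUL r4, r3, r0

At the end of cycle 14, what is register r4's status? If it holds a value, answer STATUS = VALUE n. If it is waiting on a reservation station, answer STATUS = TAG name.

STATUS = VALUE 1458

  c1: issue ADD r2<-Add1  regs: r0:9,r1:9,r2:Add1,r3:4,r4:6
  c2: issue MUL r3<-Mul1  regs: r0:9,r1:9,r2:Add1,r3:Mul1,r4:6
  c3: issue ADD r4<-Add2  regs: r0:9,r1:9,r2:Add1,r3:Mul1,r4:Add2
  c4: CDB Add1=15; issue MUL r3<-Mul2  regs: r0:9,r1:9,r2:15,r3:Mul2,r4:Add2
  c5: stall  regs: r0:9,r1:9,r2:15,r3:Mul2,r4:Add2
  c6: CDB Add2=18; stall  regs: r0:9,r1:9,r2:15,r3:Mul2,r4:18
  c7: stall  regs: r0:9,r1:9,r2:15,r3:Mul2,r4:18
  c8: CDB Mul1=135; issue MUL r4<-Mul1  regs: r0:9,r1:9,r2:15,r3:Mul2,r4:Mul1
  c9: -  regs: r0:9,r1:9,r2:15,r3:Mul2,r4:Mul1
  c10: CDB Mul2=162  regs: r0:9,r1:9,r2:15,r3:162,r4:Mul1
  c11: -  regs: r0:9,r1:9,r2:15,r3:162,r4:Mul1
  c12: -  regs: r0:9,r1:9,r2:15,r3:162,r4:Mul1
  c13: -  regs: r0:9,r1:9,r2:15,r3:162,r4:Mul1
  c14: CDB Mul1=1458  regs: r0:9,r1:9,r2:15,r3:162,r4:1458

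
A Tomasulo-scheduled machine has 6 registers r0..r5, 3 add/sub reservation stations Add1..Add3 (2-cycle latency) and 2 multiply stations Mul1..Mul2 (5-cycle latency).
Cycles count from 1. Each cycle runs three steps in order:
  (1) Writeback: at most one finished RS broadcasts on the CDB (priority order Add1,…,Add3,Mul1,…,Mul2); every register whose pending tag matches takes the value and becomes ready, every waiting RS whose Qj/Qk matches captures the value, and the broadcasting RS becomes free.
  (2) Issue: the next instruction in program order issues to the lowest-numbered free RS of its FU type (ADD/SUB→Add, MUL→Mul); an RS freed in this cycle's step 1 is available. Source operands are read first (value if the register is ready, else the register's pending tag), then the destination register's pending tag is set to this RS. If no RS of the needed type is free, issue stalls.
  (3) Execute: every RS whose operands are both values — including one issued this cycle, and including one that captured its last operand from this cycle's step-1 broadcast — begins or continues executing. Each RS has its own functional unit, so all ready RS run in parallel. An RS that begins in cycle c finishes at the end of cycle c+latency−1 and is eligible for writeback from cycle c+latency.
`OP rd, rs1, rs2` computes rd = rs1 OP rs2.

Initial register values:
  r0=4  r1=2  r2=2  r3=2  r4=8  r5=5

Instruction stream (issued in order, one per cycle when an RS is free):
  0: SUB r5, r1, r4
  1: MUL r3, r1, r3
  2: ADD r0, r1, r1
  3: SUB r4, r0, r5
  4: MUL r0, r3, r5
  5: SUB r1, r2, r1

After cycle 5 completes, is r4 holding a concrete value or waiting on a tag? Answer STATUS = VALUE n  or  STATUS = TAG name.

  c1: issue SUB r5<-Add1  regs: r0:4,r1:2,r2:2,r3:2,r4:8,r5:Add1
  c2: issue MUL r3<-Mul1  regs: r0:4,r1:2,r2:2,r3:Mul1,r4:8,r5:Add1
  c3: CDB Add1=-6; issue ADD r0<-Add1  regs: r0:Add1,r1:2,r2:2,r3:Mul1,r4:8,r5:-6
  c4: issue SUB r4<-Add2  regs: r0:Add1,r1:2,r2:2,r3:Mul1,r4:Add2,r5:-6
  c5: CDB Add1=4; issue MUL r0<-Mul2  regs: r0:Mul2,r1:2,r2:2,r3:Mul1,r4:Add2,r5:-6

STATUS = TAG Add2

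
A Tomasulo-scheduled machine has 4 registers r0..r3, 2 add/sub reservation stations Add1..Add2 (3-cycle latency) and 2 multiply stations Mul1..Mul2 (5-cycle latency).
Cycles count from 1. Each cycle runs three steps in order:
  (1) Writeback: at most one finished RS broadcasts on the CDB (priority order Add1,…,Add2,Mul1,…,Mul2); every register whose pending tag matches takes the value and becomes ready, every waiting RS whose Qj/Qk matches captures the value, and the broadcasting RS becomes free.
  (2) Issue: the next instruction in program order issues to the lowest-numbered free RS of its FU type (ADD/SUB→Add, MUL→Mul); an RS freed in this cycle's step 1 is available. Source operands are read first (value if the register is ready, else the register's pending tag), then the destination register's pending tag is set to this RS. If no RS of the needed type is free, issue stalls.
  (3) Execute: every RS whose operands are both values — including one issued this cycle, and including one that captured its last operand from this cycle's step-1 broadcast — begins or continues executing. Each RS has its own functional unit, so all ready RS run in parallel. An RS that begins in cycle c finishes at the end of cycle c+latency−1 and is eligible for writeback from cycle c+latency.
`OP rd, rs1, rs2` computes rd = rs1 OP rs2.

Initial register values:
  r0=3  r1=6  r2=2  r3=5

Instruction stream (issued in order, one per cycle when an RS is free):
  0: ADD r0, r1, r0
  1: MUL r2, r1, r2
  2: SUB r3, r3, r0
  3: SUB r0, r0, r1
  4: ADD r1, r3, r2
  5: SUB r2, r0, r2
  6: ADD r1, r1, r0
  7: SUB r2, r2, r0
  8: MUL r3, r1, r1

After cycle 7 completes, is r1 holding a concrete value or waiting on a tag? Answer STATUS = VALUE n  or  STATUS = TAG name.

  c1: issue ADD r0<-Add1  regs: r0:Add1,r1:6,r2:2,r3:5
  c2: issue MUL r2<-Mul1  regs: r0:Add1,r1:6,r2:Mul1,r3:5
  c3: issue SUB r3<-Add2  regs: r0:Add1,r1:6,r2:Mul1,r3:Add2
  c4: CDB Add1=9; issue SUB r0<-Add1  regs: r0:Add1,r1:6,r2:Mul1,r3:Add2
  c5: stall  regs: r0:Add1,r1:6,r2:Mul1,r3:Add2
  c6: stall  regs: r0:Add1,r1:6,r2:Mul1,r3:Add2
  c7: CDB Add1=3; issue ADD r1<-Add1  regs: r0:3,r1:Add1,r2:Mul1,r3:Add2

STATUS = TAG Add1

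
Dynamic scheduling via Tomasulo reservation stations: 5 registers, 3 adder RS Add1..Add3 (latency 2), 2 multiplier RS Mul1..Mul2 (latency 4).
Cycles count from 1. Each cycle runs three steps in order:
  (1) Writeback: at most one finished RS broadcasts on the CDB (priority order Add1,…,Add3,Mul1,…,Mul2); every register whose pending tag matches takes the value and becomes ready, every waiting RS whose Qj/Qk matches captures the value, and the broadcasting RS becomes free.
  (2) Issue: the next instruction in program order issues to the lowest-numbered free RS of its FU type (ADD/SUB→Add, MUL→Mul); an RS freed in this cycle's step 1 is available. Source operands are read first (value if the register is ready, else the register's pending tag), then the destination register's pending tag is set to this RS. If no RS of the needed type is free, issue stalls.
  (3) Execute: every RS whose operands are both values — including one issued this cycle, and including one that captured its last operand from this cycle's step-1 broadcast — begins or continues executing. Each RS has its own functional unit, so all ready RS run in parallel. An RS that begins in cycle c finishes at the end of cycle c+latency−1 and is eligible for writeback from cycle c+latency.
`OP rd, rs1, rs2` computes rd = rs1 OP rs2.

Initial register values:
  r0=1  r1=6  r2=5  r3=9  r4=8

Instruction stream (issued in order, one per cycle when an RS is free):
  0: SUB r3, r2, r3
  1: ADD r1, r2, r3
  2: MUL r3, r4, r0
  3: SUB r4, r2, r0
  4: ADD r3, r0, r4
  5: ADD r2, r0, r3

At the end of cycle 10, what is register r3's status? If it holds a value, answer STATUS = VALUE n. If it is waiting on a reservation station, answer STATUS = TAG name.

  c1: issue SUB r3<-Add1  regs: r0:1,r1:6,r2:5,r3:Add1,r4:8
  c2: issue ADD r1<-Add2  regs: r0:1,r1:Add2,r2:5,r3:Add1,r4:8
  c3: CDB Add1=-4; issue MUL r3<-Mul1  regs: r0:1,r1:Add2,r2:5,r3:Mul1,r4:8
  c4: issue SUB r4<-Add1  regs: r0:1,r1:Add2,r2:5,r3:Mul1,r4:Add1
  c5: CDB Add2=1; issue ADD r3<-Add2  regs: r0:1,r1:1,r2:5,r3:Add2,r4:Add1
  c6: CDB Add1=4; issue ADD r2<-Add1  regs: r0:1,r1:1,r2:Add1,r3:Add2,r4:4
  c7: CDB Mul1=8  regs: r0:1,r1:1,r2:Add1,r3:Add2,r4:4
  c8: CDB Add2=5  regs: r0:1,r1:1,r2:Add1,r3:5,r4:4
  c9: -  regs: r0:1,r1:1,r2:Add1,r3:5,r4:4
  c10: CDB Add1=6  regs: r0:1,r1:1,r2:6,r3:5,r4:4

STATUS = VALUE 5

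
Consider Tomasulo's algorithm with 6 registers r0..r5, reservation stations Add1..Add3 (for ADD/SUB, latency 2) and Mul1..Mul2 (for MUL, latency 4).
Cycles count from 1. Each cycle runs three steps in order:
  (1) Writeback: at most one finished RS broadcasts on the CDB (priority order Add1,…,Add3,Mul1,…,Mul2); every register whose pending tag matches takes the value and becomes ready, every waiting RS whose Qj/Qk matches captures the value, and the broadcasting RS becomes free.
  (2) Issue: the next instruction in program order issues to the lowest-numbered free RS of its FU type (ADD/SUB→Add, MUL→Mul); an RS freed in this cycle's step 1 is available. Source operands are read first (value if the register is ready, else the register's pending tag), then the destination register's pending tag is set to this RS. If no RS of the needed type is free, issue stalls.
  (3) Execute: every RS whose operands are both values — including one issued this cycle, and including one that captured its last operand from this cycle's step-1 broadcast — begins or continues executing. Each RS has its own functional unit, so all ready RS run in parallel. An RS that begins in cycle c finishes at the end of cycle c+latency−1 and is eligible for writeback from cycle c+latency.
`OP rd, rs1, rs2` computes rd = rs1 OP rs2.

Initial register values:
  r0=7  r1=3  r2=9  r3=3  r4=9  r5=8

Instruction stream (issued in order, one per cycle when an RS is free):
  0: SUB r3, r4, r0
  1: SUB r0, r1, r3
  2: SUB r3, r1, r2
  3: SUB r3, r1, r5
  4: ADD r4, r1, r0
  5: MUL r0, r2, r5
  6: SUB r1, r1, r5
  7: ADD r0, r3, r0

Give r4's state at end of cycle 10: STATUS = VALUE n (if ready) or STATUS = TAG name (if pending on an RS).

cycle 1: issue SUB r3<-Add1 // r0:7,r1:3,r2:9,r3:Add1,r4:9,r5:8
cycle 2: issue SUB r0<-Add2 // r0:Add2,r1:3,r2:9,r3:Add1,r4:9,r5:8
cycle 3: CDB Add1=2; issue SUB r3<-Add1 // r0:Add2,r1:3,r2:9,r3:Add1,r4:9,r5:8
cycle 4: issue SUB r3<-Add3 // r0:Add2,r1:3,r2:9,r3:Add3,r4:9,r5:8
cycle 5: CDB Add1=-6; issue ADD r4<-Add1 // r0:Add2,r1:3,r2:9,r3:Add3,r4:Add1,r5:8
cycle 6: CDB Add2=1; issue MUL r0<-Mul1 // r0:Mul1,r1:3,r2:9,r3:Add3,r4:Add1,r5:8
cycle 7: CDB Add3=-5; issue SUB r1<-Add2 // r0:Mul1,r1:Add2,r2:9,r3:-5,r4:Add1,r5:8
cycle 8: CDB Add1=4; issue ADD r0<-Add1 // r0:Add1,r1:Add2,r2:9,r3:-5,r4:4,r5:8
cycle 9: CDB Add2=-5 // r0:Add1,r1:-5,r2:9,r3:-5,r4:4,r5:8
cycle 10: CDB Mul1=72 // r0:Add1,r1:-5,r2:9,r3:-5,r4:4,r5:8

STATUS = VALUE 4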